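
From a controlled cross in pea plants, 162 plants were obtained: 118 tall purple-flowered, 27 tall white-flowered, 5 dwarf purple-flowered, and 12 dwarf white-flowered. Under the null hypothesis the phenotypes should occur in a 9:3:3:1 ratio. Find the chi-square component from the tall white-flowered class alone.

0.375

Expected counts for N = 162 under a 9:3:3:1 ratio (total parts = 16):
  tall purple-flowered: 162 × 9/16 = 91.125
  tall white-flowered: 162 × 3/16 = 30.375
  dwarf purple-flowered: 162 × 3/16 = 30.375
  dwarf white-flowered: 162 × 1/16 = 10.125
Contribution of tall white-flowered: (27 − 30.375)² / 30.375 = 0.3750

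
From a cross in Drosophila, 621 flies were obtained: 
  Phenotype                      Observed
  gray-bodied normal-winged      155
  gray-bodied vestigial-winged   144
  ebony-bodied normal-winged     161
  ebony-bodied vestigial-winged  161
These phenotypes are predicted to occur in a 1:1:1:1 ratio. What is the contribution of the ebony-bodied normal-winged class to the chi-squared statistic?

Expected counts for N = 621 under a 1:1:1:1 ratio (total parts = 4):
  gray-bodied normal-winged: 621 × 1/4 = 155.25
  gray-bodied vestigial-winged: 621 × 1/4 = 155.25
  ebony-bodied normal-winged: 621 × 1/4 = 155.25
  ebony-bodied vestigial-winged: 621 × 1/4 = 155.25
Contribution of ebony-bodied normal-winged: (161 − 155.25)² / 155.25 = 0.2130

0.213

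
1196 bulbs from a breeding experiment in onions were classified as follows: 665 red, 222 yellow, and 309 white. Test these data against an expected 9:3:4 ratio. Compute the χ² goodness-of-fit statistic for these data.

The 9:3:4 ratio has 16 parts, so with N = 1196 the expected counts are:
  red: 1196 × 9/16 = 672.75
  yellow: 1196 × 3/16 = 224.25
  white: 1196 × 4/16 = 299
χ² = Σ (O − E)² / E
  red: (665 − 672.75)² / 672.75 = 0.0893
  yellow: (222 − 224.25)² / 224.25 = 0.0226
  white: (309 − 299)² / 299 = 0.3344
χ² = 0.0893 + 0.0226 + 0.3344 = 0.4463 ≈ 0.446

0.446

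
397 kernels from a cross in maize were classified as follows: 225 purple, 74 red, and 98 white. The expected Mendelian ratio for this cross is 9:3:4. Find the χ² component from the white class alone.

0.016

Total ratio parts = 16. Expected numbers out of 397:
  purple: 397 × 9/16 = 223.3125
  red: 397 × 3/16 = 74.4375
  white: 397 × 4/16 = 99.25
Contribution of white: (98 − 99.25)² / 99.25 = 0.0157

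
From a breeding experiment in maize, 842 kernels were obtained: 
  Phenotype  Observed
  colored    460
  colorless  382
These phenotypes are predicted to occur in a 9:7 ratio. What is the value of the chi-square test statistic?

0.896

Expected counts for N = 842 under a 9:7 ratio (total parts = 16):
  colored: 842 × 9/16 = 473.625
  colorless: 842 × 7/16 = 368.375
χ² = Σ (O − E)² / E
  colored: (460 − 473.625)² / 473.625 = 0.3920
  colorless: (382 − 368.375)² / 368.375 = 0.5039
χ² = 0.3920 + 0.5039 = 0.8959 ≈ 0.896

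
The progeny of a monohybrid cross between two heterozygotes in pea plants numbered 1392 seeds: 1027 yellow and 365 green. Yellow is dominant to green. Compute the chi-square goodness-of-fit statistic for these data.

For a monohybrid cross between heterozygotes with complete dominance, the expected phenotypic ratio is 3:1.
Total ratio parts = 4. Expected numbers out of 1392:
  yellow: 1392 × 3/4 = 1044
  green: 1392 × 1/4 = 348
χ² = Σ (O − E)² / E
  yellow: (1027 − 1044)² / 1044 = 0.2768
  green: (365 − 348)² / 348 = 0.8305
χ² = 0.2768 + 0.8305 = 1.1073 ≈ 1.107

1.107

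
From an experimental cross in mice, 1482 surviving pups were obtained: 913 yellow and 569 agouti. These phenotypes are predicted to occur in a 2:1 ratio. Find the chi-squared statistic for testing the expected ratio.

17.080

Under the 2:1 hypothesis (Σ ratio = 3, N = 1482):
  yellow: 1482 × 2/3 = 988
  agouti: 1482 × 1/3 = 494
χ² = Σ (O − E)² / E
  yellow: (913 − 988)² / 988 = 5.6933
  agouti: (569 − 494)² / 494 = 11.3866
χ² = 5.6933 + 11.3866 = 17.0799 ≈ 17.080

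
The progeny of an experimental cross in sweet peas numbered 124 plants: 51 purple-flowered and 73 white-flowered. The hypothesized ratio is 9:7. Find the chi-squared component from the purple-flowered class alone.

Under the 9:7 hypothesis (Σ ratio = 16, N = 124):
  purple-flowered: 124 × 9/16 = 69.75
  white-flowered: 124 × 7/16 = 54.25
Contribution of purple-flowered: (51 − 69.75)² / 69.75 = 5.0403

5.040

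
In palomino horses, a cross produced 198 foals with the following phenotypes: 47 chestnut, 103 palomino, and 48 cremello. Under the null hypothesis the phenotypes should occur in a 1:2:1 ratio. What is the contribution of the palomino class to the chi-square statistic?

0.162

The 1:2:1 ratio has 4 parts, so with N = 198 the expected counts are:
  chestnut: 198 × 1/4 = 49.5
  palomino: 198 × 2/4 = 99
  cremello: 198 × 1/4 = 49.5
Contribution of palomino: (103 − 99)² / 99 = 0.1616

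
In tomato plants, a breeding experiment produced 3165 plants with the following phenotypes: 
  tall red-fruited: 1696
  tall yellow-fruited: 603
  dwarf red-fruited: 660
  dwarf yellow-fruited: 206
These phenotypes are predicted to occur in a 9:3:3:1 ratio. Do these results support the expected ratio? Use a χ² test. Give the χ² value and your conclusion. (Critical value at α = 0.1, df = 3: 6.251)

11.952; not consistent

Expected counts for N = 3165 under a 9:3:3:1 ratio (total parts = 16):
  tall red-fruited: 3165 × 9/16 = 1780.3125
  tall yellow-fruited: 3165 × 3/16 = 593.4375
  dwarf red-fruited: 3165 × 3/16 = 593.4375
  dwarf yellow-fruited: 3165 × 1/16 = 197.8125
χ² = Σ (O − E)² / E
  tall red-fruited: (1696 − 1780.3125)² / 1780.3125 = 3.9929
  tall yellow-fruited: (603 − 593.4375)² / 593.4375 = 0.1541
  dwarf red-fruited: (660 − 593.4375)² / 593.4375 = 7.4659
  dwarf yellow-fruited: (206 − 197.8125)² / 197.8125 = 0.3389
χ² = 3.9929 + 0.1541 + 7.4659 + 0.3389 = 11.9518 ≈ 11.952
Degrees of freedom = 4 − 1 = 3; critical value at α = 0.1 is 6.251.
Since 11.952 > 6.251, we reject the null hypothesis — the data do not fit the 9:3:3:1 ratio.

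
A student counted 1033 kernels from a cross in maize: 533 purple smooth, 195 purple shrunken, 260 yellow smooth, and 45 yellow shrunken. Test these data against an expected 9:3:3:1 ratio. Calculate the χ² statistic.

32.615

The 9:3:3:1 ratio has 16 parts, so with N = 1033 the expected counts are:
  purple smooth: 1033 × 9/16 = 581.0625
  purple shrunken: 1033 × 3/16 = 193.6875
  yellow smooth: 1033 × 3/16 = 193.6875
  yellow shrunken: 1033 × 1/16 = 64.5625
χ² = Σ (O − E)² / E
  purple smooth: (533 − 581.0625)² / 581.0625 = 3.9755
  purple shrunken: (195 − 193.6875)² / 193.6875 = 0.0089
  yellow smooth: (260 − 193.6875)² / 193.6875 = 22.7033
  yellow shrunken: (45 − 64.5625)² / 64.5625 = 5.9275
χ² = 3.9755 + 0.0089 + 22.7033 + 5.9275 = 32.6152 ≈ 32.615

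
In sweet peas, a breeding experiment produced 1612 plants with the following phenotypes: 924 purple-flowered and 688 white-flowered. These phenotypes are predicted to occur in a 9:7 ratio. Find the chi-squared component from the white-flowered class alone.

0.422

The 9:7 ratio has 16 parts, so with N = 1612 the expected counts are:
  purple-flowered: 1612 × 9/16 = 906.75
  white-flowered: 1612 × 7/16 = 705.25
Contribution of white-flowered: (688 − 705.25)² / 705.25 = 0.4219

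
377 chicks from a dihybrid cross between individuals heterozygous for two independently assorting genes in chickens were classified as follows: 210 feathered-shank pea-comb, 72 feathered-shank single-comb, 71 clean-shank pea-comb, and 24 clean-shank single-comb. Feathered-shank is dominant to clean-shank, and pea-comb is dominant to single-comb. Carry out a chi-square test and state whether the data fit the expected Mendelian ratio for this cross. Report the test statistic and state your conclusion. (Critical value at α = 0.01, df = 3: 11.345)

0.054; consistent

A dihybrid F₂ with independent assortment and complete dominance at both loci gives a 9:3:3:1 phenotypic ratio.
Expected counts for N = 377 under a 9:3:3:1 ratio (total parts = 16):
  feathered-shank pea-comb: 377 × 9/16 = 212.0625
  feathered-shank single-comb: 377 × 3/16 = 70.6875
  clean-shank pea-comb: 377 × 3/16 = 70.6875
  clean-shank single-comb: 377 × 1/16 = 23.5625
χ² = Σ (O − E)² / E
  feathered-shank pea-comb: (210 − 212.0625)² / 212.0625 = 0.0201
  feathered-shank single-comb: (72 − 70.6875)² / 70.6875 = 0.0244
  clean-shank pea-comb: (71 − 70.6875)² / 70.6875 = 0.0014
  clean-shank single-comb: (24 − 23.5625)² / 23.5625 = 0.0081
χ² = 0.0201 + 0.0244 + 0.0014 + 0.0081 = 0.054
Degrees of freedom = 4 − 1 = 3; critical value at α = 0.01 is 11.345.
Since 0.054 < 11.345, we fail to reject the null hypothesis — the data are consistent with the 9:3:3:1 ratio.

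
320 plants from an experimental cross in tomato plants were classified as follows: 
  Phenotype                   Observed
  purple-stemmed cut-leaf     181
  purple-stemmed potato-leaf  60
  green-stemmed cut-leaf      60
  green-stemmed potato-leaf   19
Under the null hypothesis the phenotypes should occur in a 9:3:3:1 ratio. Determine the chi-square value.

The 9:3:3:1 ratio has 16 parts, so with N = 320 the expected counts are:
  purple-stemmed cut-leaf: 320 × 9/16 = 180
  purple-stemmed potato-leaf: 320 × 3/16 = 60
  green-stemmed cut-leaf: 320 × 3/16 = 60
  green-stemmed potato-leaf: 320 × 1/16 = 20
χ² = Σ (O − E)² / E
  purple-stemmed cut-leaf: (181 − 180)² / 180 = 0.0056
  purple-stemmed potato-leaf: (60 − 60)² / 60 = 0.0000
  green-stemmed cut-leaf: (60 − 60)² / 60 = 0.0000
  green-stemmed potato-leaf: (19 − 20)² / 20 = 0.0500
χ² = 0.0056 + 0.0000 + 0.0000 + 0.0500 = 0.0556 ≈ 0.056

0.056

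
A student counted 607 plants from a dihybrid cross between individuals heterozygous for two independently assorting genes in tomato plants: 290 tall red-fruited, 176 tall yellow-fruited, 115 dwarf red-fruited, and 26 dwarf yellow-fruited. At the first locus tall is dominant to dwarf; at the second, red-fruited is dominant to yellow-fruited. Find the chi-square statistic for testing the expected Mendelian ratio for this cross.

A dihybrid F₂ with independent assortment and complete dominance at both loci gives a 9:3:3:1 phenotypic ratio.
Total ratio parts = 16. Expected numbers out of 607:
  tall red-fruited: 607 × 9/16 = 341.4375
  tall yellow-fruited: 607 × 3/16 = 113.8125
  dwarf red-fruited: 607 × 3/16 = 113.8125
  dwarf yellow-fruited: 607 × 1/16 = 37.9375
χ² = Σ (O − E)² / E
  tall red-fruited: (290 − 341.4375)² / 341.4375 = 7.7491
  tall yellow-fruited: (176 − 113.8125)² / 113.8125 = 33.9794
  dwarf red-fruited: (115 − 113.8125)² / 113.8125 = 0.0124
  dwarf yellow-fruited: (26 − 37.9375)² / 37.9375 = 3.7563
χ² = 7.7491 + 33.9794 + 0.0124 + 3.7563 = 45.4972 ≈ 45.497

45.497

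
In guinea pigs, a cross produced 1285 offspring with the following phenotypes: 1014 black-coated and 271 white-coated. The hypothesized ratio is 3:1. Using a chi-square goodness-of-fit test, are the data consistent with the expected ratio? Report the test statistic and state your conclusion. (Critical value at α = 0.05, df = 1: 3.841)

Under the 3:1 hypothesis (Σ ratio = 4, N = 1285):
  black-coated: 1285 × 3/4 = 963.75
  white-coated: 1285 × 1/4 = 321.25
χ² = Σ (O − E)² / E
  black-coated: (1014 − 963.75)² / 963.75 = 2.6200
  white-coated: (271 − 321.25)² / 321.25 = 7.8601
χ² = 2.6200 + 7.8601 = 10.4801 ≈ 10.480
Degrees of freedom = 2 − 1 = 1; critical value at α = 0.05 is 3.841.
Since 10.480 > 3.841, we reject the null hypothesis — the data do not fit the 3:1 ratio.

10.480; not consistent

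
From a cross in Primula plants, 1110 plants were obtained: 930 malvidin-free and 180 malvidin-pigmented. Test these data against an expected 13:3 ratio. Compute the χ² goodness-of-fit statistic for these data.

Under the 13:3 hypothesis (Σ ratio = 16, N = 1110):
  malvidin-free: 1110 × 13/16 = 901.875
  malvidin-pigmented: 1110 × 3/16 = 208.125
χ² = Σ (O − E)² / E
  malvidin-free: (930 − 901.875)² / 901.875 = 0.8771
  malvidin-pigmented: (180 − 208.125)² / 208.125 = 3.8007
χ² = 0.8771 + 3.8007 = 4.6778 ≈ 4.678

4.678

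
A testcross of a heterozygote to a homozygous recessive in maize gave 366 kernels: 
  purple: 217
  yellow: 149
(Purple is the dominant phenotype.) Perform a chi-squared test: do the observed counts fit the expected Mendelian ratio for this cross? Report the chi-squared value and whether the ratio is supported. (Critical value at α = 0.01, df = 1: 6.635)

A testcross of a heterozygote (Aa × aa) gives a 1:1 phenotypic ratio.
Expected counts for N = 366 under a 1:1 ratio (total parts = 2):
  purple: 366 × 1/2 = 183
  yellow: 366 × 1/2 = 183
χ² = Σ (O − E)² / E
  purple: (217 − 183)² / 183 = 6.3169
  yellow: (149 − 183)² / 183 = 6.3169
χ² = 6.3169 + 6.3169 = 12.6338 ≈ 12.634
Degrees of freedom = 2 − 1 = 1; critical value at α = 0.01 is 6.635.
Since 12.634 > 6.635, we reject the null hypothesis — the data do not fit the 1:1 ratio.

12.634; not consistent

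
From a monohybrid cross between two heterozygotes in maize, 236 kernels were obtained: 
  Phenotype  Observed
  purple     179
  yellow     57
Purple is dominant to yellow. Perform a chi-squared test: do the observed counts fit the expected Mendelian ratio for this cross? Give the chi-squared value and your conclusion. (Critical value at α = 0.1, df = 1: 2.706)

For a monohybrid cross between heterozygotes with complete dominance, the expected phenotypic ratio is 3:1.
Expected counts for N = 236 under a 3:1 ratio (total parts = 4):
  purple: 236 × 3/4 = 177
  yellow: 236 × 1/4 = 59
χ² = Σ (O − E)² / E
  purple: (179 − 177)² / 177 = 0.0226
  yellow: (57 − 59)² / 59 = 0.0678
χ² = 0.0226 + 0.0678 = 0.0904 ≈ 0.090
Degrees of freedom = 2 − 1 = 1; critical value at α = 0.1 is 2.706.
Since 0.090 < 2.706, we fail to reject the null hypothesis — the data are consistent with the 3:1 ratio.

0.090; consistent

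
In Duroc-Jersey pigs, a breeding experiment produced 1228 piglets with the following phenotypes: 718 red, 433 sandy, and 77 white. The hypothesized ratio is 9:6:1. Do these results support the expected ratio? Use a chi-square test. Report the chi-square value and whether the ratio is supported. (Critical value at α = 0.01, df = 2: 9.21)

Total ratio parts = 16. Expected numbers out of 1228:
  red: 1228 × 9/16 = 690.75
  sandy: 1228 × 6/16 = 460.5
  white: 1228 × 1/16 = 76.75
χ² = Σ (O − E)² / E
  red: (718 − 690.75)² / 690.75 = 1.0750
  sandy: (433 − 460.5)² / 460.5 = 1.6422
  white: (77 − 76.75)² / 76.75 = 0.0008
χ² = 1.0750 + 1.6422 + 0.0008 = 2.718
Degrees of freedom = 3 − 1 = 2; critical value at α = 0.01 is 9.21.
Since 2.718 < 9.21, we fail to reject the null hypothesis — the data are consistent with the 9:6:1 ratio.

2.718; consistent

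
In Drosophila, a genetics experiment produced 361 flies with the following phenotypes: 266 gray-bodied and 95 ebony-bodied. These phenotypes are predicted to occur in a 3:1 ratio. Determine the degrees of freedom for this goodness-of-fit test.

1

A goodness-of-fit test with 2 phenotype classes has df = 2 − 1 = 1.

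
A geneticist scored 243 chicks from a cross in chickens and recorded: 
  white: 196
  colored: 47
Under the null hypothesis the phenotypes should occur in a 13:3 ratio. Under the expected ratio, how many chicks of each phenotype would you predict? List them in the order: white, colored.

The 13:3 ratio has 16 parts, so with N = 243 the expected counts are:
  white: 243 × 13/16 = 197.4375
  colored: 243 × 3/16 = 45.5625

197.4375, 45.5625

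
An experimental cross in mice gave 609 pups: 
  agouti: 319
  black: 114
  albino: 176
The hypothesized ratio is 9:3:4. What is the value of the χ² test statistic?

5.326

Expected counts for N = 609 under a 9:3:4 ratio (total parts = 16):
  agouti: 609 × 9/16 = 342.5625
  black: 609 × 3/16 = 114.1875
  albino: 609 × 4/16 = 152.25
χ² = Σ (O − E)² / E
  agouti: (319 − 342.5625)² / 342.5625 = 1.6207
  black: (114 − 114.1875)² / 114.1875 = 0.0003
  albino: (176 − 152.25)² / 152.25 = 3.7048
χ² = 1.6207 + 0.0003 + 3.7048 = 5.3258 ≈ 5.326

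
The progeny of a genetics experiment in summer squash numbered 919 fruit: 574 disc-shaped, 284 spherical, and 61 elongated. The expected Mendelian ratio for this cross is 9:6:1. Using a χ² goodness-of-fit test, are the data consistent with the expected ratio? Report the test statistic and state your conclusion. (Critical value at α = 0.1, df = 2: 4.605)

Expected counts for N = 919 under a 9:6:1 ratio (total parts = 16):
  disc-shaped: 919 × 9/16 = 516.9375
  spherical: 919 × 6/16 = 344.625
  elongated: 919 × 1/16 = 57.4375
χ² = Σ (O − E)² / E
  disc-shaped: (574 − 516.9375)² / 516.9375 = 6.2989
  spherical: (284 − 344.625)² / 344.625 = 10.6649
  elongated: (61 − 57.4375)² / 57.4375 = 0.2210
χ² = 6.2989 + 10.6649 + 0.2210 = 17.1848 ≈ 17.185
Degrees of freedom = 3 − 1 = 2; critical value at α = 0.1 is 4.605.
Since 17.185 > 4.605, we reject the null hypothesis — the data do not fit the 9:6:1 ratio.

17.185; not consistent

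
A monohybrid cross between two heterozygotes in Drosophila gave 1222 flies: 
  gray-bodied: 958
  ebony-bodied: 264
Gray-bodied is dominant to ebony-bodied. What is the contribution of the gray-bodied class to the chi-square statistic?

For a monohybrid cross between heterozygotes with complete dominance, the expected phenotypic ratio is 3:1.
Total ratio parts = 4. Expected numbers out of 1222:
  gray-bodied: 1222 × 3/4 = 916.5
  ebony-bodied: 1222 × 1/4 = 305.5
Contribution of gray-bodied: (958 − 916.5)² / 916.5 = 1.8792

1.879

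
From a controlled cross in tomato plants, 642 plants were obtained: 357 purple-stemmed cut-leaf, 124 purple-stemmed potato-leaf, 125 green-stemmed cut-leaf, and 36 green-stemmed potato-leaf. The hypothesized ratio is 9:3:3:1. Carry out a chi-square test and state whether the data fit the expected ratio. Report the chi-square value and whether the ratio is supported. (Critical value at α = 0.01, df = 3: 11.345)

0.758; consistent

The 9:3:3:1 ratio has 16 parts, so with N = 642 the expected counts are:
  purple-stemmed cut-leaf: 642 × 9/16 = 361.125
  purple-stemmed potato-leaf: 642 × 3/16 = 120.375
  green-stemmed cut-leaf: 642 × 3/16 = 120.375
  green-stemmed potato-leaf: 642 × 1/16 = 40.125
χ² = Σ (O − E)² / E
  purple-stemmed cut-leaf: (357 − 361.125)² / 361.125 = 0.0471
  purple-stemmed potato-leaf: (124 − 120.375)² / 120.375 = 0.1092
  green-stemmed cut-leaf: (125 − 120.375)² / 120.375 = 0.1777
  green-stemmed potato-leaf: (36 − 40.125)² / 40.125 = 0.4241
χ² = 0.0471 + 0.1092 + 0.1777 + 0.4241 = 0.7581 ≈ 0.758
Degrees of freedom = 4 − 1 = 3; critical value at α = 0.01 is 11.345.
Since 0.758 < 11.345, we fail to reject the null hypothesis — the data are consistent with the 9:3:3:1 ratio.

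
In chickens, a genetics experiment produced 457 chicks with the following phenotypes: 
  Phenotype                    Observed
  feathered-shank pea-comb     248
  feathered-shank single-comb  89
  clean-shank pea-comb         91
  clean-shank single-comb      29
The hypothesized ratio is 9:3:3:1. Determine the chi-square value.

0.784

Expected counts for N = 457 under a 9:3:3:1 ratio (total parts = 16):
  feathered-shank pea-comb: 457 × 9/16 = 257.0625
  feathered-shank single-comb: 457 × 3/16 = 85.6875
  clean-shank pea-comb: 457 × 3/16 = 85.6875
  clean-shank single-comb: 457 × 1/16 = 28.5625
χ² = Σ (O − E)² / E
  feathered-shank pea-comb: (248 − 257.0625)² / 257.0625 = 0.3195
  feathered-shank single-comb: (89 − 85.6875)² / 85.6875 = 0.1281
  clean-shank pea-comb: (91 − 85.6875)² / 85.6875 = 0.3294
  clean-shank single-comb: (29 − 28.5625)² / 28.5625 = 0.0067
χ² = 0.3195 + 0.1281 + 0.3294 + 0.0067 = 0.7837 ≈ 0.784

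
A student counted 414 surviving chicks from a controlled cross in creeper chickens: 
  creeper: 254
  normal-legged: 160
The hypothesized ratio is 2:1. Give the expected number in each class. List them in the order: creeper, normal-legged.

276, 138

The 2:1 ratio has 3 parts, so with N = 414 the expected counts are:
  creeper: 414 × 2/3 = 276
  normal-legged: 414 × 1/3 = 138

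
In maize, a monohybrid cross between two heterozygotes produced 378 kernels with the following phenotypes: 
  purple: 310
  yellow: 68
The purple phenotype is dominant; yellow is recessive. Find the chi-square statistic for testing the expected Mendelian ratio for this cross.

For a monohybrid cross between heterozygotes with complete dominance, the expected phenotypic ratio is 3:1.
Under the 3:1 hypothesis (Σ ratio = 4, N = 378):
  purple: 378 × 3/4 = 283.5
  yellow: 378 × 1/4 = 94.5
χ² = Σ (O − E)² / E
  purple: (310 − 283.5)² / 283.5 = 2.4771
  yellow: (68 − 94.5)² / 94.5 = 7.4312
χ² = 2.4771 + 7.4312 = 9.9083 ≈ 9.908

9.908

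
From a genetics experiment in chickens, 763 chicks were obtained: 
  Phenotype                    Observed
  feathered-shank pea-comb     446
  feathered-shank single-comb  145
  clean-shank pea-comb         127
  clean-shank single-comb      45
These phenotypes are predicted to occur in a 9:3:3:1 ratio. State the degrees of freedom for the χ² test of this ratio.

3

A goodness-of-fit test with 4 phenotype classes has df = 4 − 1 = 3.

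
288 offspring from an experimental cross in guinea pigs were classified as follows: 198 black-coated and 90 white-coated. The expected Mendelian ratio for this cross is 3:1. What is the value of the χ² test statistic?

6.000

Total ratio parts = 4. Expected numbers out of 288:
  black-coated: 288 × 3/4 = 216
  white-coated: 288 × 1/4 = 72
χ² = Σ (O − E)² / E
  black-coated: (198 − 216)² / 216 = 1.5000
  white-coated: (90 − 72)² / 72 = 4.5000
χ² = 1.5000 + 4.5000 = 6.000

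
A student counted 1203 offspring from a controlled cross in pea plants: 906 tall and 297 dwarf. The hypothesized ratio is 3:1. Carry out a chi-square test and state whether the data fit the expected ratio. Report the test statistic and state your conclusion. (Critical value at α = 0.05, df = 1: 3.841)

The 3:1 ratio has 4 parts, so with N = 1203 the expected counts are:
  tall: 1203 × 3/4 = 902.25
  dwarf: 1203 × 1/4 = 300.75
χ² = Σ (O − E)² / E
  tall: (906 − 902.25)² / 902.25 = 0.0156
  dwarf: (297 − 300.75)² / 300.75 = 0.0468
χ² = 0.0156 + 0.0468 = 0.0624 ≈ 0.062
Degrees of freedom = 2 − 1 = 1; critical value at α = 0.05 is 3.841.
Since 0.062 < 3.841, we fail to reject the null hypothesis — the data are consistent with the 3:1 ratio.

0.062; consistent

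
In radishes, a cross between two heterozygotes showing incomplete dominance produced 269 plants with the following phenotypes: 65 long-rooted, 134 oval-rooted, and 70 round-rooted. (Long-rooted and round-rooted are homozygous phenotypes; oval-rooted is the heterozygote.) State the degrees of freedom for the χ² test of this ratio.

2

With incomplete dominance, a heterozygote × heterozygote cross gives a 1:2:1 phenotypic ratio.
A goodness-of-fit test with 3 phenotype classes has df = 3 − 1 = 2.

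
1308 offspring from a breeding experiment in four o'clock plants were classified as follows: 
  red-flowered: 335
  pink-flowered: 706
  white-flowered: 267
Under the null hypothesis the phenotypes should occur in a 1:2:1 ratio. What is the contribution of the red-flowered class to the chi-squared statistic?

0.196

Total ratio parts = 4. Expected numbers out of 1308:
  red-flowered: 1308 × 1/4 = 327
  pink-flowered: 1308 × 2/4 = 654
  white-flowered: 1308 × 1/4 = 327
Contribution of red-flowered: (335 − 327)² / 327 = 0.1957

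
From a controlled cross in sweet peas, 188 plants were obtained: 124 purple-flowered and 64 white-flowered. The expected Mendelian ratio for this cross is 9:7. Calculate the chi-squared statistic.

7.199

The 9:7 ratio has 16 parts, so with N = 188 the expected counts are:
  purple-flowered: 188 × 9/16 = 105.75
  white-flowered: 188 × 7/16 = 82.25
χ² = Σ (O − E)² / E
  purple-flowered: (124 − 105.75)² / 105.75 = 3.1495
  white-flowered: (64 − 82.25)² / 82.25 = 4.0494
χ² = 3.1495 + 4.0494 = 7.1989 ≈ 7.199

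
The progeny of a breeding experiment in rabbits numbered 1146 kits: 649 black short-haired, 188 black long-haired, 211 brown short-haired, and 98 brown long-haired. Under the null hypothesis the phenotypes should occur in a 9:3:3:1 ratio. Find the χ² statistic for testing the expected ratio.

Expected counts for N = 1146 under a 9:3:3:1 ratio (total parts = 16):
  black short-haired: 1146 × 9/16 = 644.625
  black long-haired: 1146 × 3/16 = 214.875
  brown short-haired: 1146 × 3/16 = 214.875
  brown long-haired: 1146 × 1/16 = 71.625
χ² = Σ (O − E)² / E
  black short-haired: (649 − 644.625)² / 644.625 = 0.0297
  black long-haired: (188 − 214.875)² / 214.875 = 3.3613
  brown short-haired: (211 − 214.875)² / 214.875 = 0.0699
  brown long-haired: (98 − 71.625)² / 71.625 = 9.7123
χ² = 0.0297 + 3.3613 + 0.0699 + 9.7123 = 13.1732 ≈ 13.173

13.173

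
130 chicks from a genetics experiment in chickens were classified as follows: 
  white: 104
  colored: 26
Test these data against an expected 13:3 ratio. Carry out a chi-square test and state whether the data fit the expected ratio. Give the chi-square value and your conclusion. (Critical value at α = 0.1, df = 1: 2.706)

0.133; consistent

Expected counts for N = 130 under a 13:3 ratio (total parts = 16):
  white: 130 × 13/16 = 105.625
  colored: 130 × 3/16 = 24.375
χ² = Σ (O − E)² / E
  white: (104 − 105.625)² / 105.625 = 0.0250
  colored: (26 − 24.375)² / 24.375 = 0.1083
χ² = 0.0250 + 0.1083 = 0.1333 ≈ 0.133
Degrees of freedom = 2 − 1 = 1; critical value at α = 0.1 is 2.706.
Since 0.133 < 2.706, we fail to reject the null hypothesis — the data are consistent with the 13:3 ratio.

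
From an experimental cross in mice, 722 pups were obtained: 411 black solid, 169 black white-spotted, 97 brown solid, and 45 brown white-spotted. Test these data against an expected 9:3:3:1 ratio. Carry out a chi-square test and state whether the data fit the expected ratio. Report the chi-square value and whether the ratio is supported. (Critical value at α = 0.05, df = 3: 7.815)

Total ratio parts = 16. Expected numbers out of 722:
  black solid: 722 × 9/16 = 406.125
  black white-spotted: 722 × 3/16 = 135.375
  brown solid: 722 × 3/16 = 135.375
  brown white-spotted: 722 × 1/16 = 45.125
χ² = Σ (O − E)² / E
  black solid: (411 − 406.125)² / 406.125 = 0.0585
  black white-spotted: (169 − 135.375)² / 135.375 = 8.3519
  brown solid: (97 − 135.375)² / 135.375 = 10.8782
  brown white-spotted: (45 − 45.125)² / 45.125 = 0.0003
χ² = 0.0585 + 8.3519 + 10.8782 + 0.0003 = 19.2889 ≈ 19.289
Degrees of freedom = 4 − 1 = 3; critical value at α = 0.05 is 7.815.
Since 19.289 > 7.815, we reject the null hypothesis — the data do not fit the 9:3:3:1 ratio.

19.289; not consistent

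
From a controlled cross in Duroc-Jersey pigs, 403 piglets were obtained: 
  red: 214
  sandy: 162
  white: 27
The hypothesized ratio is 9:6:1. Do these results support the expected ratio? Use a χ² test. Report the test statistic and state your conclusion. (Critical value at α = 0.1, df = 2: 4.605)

Total ratio parts = 16. Expected numbers out of 403:
  red: 403 × 9/16 = 226.6875
  sandy: 403 × 6/16 = 151.125
  white: 403 × 1/16 = 25.1875
χ² = Σ (O − E)² / E
  red: (214 − 226.6875)² / 226.6875 = 0.7101
  sandy: (162 − 151.125)² / 151.125 = 0.7826
  white: (27 − 25.1875)² / 25.1875 = 0.1304
χ² = 0.7101 + 0.7826 + 0.1304 = 1.6231 ≈ 1.623
Degrees of freedom = 3 − 1 = 2; critical value at α = 0.1 is 4.605.
Since 1.623 < 4.605, we fail to reject the null hypothesis — the data are consistent with the 9:6:1 ratio.

1.623; consistent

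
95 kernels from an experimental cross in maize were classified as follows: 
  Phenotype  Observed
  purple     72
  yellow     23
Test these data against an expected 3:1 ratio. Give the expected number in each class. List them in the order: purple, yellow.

Expected counts for N = 95 under a 3:1 ratio (total parts = 4):
  purple: 95 × 3/4 = 71.25
  yellow: 95 × 1/4 = 23.75

71.25, 23.75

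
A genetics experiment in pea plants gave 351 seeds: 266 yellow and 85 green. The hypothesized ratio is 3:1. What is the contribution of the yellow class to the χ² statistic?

0.029

Expected counts for N = 351 under a 3:1 ratio (total parts = 4):
  yellow: 351 × 3/4 = 263.25
  green: 351 × 1/4 = 87.75
Contribution of yellow: (266 − 263.25)² / 263.25 = 0.0287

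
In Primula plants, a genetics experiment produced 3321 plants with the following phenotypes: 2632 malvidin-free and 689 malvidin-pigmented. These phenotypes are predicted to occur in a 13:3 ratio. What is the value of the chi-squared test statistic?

8.692

The 13:3 ratio has 16 parts, so with N = 3321 the expected counts are:
  malvidin-free: 3321 × 13/16 = 2698.3125
  malvidin-pigmented: 3321 × 3/16 = 622.6875
χ² = Σ (O − E)² / E
  malvidin-free: (2632 − 2698.3125)² / 2698.3125 = 1.6297
  malvidin-pigmented: (689 − 622.6875)² / 622.6875 = 7.0619
χ² = 1.6297 + 7.0619 = 8.6916 ≈ 8.692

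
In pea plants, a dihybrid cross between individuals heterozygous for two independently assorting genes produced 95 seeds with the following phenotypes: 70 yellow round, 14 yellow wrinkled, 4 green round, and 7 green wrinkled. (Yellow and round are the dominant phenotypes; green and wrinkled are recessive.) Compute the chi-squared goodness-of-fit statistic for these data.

A dihybrid F₂ with independent assortment and complete dominance at both loci gives a 9:3:3:1 phenotypic ratio.
The 9:3:3:1 ratio has 16 parts, so with N = 95 the expected counts are:
  yellow round: 95 × 9/16 = 53.4375
  yellow wrinkled: 95 × 3/16 = 17.8125
  green round: 95 × 3/16 = 17.8125
  green wrinkled: 95 × 1/16 = 5.9375
χ² = Σ (O − E)² / E
  yellow round: (70 − 53.4375)² / 53.4375 = 5.1334
  yellow wrinkled: (14 − 17.8125)² / 17.8125 = 0.8160
  green round: (4 − 17.8125)² / 17.8125 = 10.7107
  green wrinkled: (7 − 5.9375)² / 5.9375 = 0.1901
χ² = 5.1334 + 0.8160 + 10.7107 + 0.1901 = 16.8502 ≈ 16.850

16.850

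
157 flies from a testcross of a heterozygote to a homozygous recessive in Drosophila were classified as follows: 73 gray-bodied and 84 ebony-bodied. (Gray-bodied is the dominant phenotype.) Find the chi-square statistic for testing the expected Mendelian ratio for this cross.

A testcross of a heterozygote (Aa × aa) gives a 1:1 phenotypic ratio.
Total ratio parts = 2. Expected numbers out of 157:
  gray-bodied: 157 × 1/2 = 78.5
  ebony-bodied: 157 × 1/2 = 78.5
χ² = Σ (O − E)² / E
  gray-bodied: (73 − 78.5)² / 78.5 = 0.3854
  ebony-bodied: (84 − 78.5)² / 78.5 = 0.3854
χ² = 0.3854 + 0.3854 = 0.7708 ≈ 0.771

0.771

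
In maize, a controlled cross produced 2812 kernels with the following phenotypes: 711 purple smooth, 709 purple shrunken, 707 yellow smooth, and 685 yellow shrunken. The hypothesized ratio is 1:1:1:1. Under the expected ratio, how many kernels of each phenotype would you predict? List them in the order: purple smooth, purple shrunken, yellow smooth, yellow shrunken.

703, 703, 703, 703

The 1:1:1:1 ratio has 4 parts, so with N = 2812 the expected counts are:
  purple smooth: 2812 × 1/4 = 703
  purple shrunken: 2812 × 1/4 = 703
  yellow smooth: 2812 × 1/4 = 703
  yellow shrunken: 2812 × 1/4 = 703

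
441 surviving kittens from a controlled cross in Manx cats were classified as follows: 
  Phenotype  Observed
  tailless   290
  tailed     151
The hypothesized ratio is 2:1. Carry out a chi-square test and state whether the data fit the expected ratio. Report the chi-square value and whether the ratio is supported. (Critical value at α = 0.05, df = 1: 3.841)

Expected counts for N = 441 under a 2:1 ratio (total parts = 3):
  tailless: 441 × 2/3 = 294
  tailed: 441 × 1/3 = 147
χ² = Σ (O − E)² / E
  tailless: (290 − 294)² / 294 = 0.0544
  tailed: (151 − 147)² / 147 = 0.1088
χ² = 0.0544 + 0.1088 = 0.1632 ≈ 0.163
Degrees of freedom = 2 − 1 = 1; critical value at α = 0.05 is 3.841.
Since 0.163 < 3.841, we fail to reject the null hypothesis — the data are consistent with the 2:1 ratio.

0.163; consistent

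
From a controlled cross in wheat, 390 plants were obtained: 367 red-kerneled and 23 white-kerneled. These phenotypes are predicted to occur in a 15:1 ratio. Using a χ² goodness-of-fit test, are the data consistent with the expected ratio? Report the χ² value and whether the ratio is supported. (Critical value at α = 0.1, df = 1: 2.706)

0.083; consistent

Expected counts for N = 390 under a 15:1 ratio (total parts = 16):
  red-kerneled: 390 × 15/16 = 365.625
  white-kerneled: 390 × 1/16 = 24.375
χ² = Σ (O − E)² / E
  red-kerneled: (367 − 365.625)² / 365.625 = 0.0052
  white-kerneled: (23 − 24.375)² / 24.375 = 0.0776
χ² = 0.0052 + 0.0776 = 0.0828 ≈ 0.083
Degrees of freedom = 2 − 1 = 1; critical value at α = 0.1 is 2.706.
Since 0.083 < 2.706, we fail to reject the null hypothesis — the data are consistent with the 15:1 ratio.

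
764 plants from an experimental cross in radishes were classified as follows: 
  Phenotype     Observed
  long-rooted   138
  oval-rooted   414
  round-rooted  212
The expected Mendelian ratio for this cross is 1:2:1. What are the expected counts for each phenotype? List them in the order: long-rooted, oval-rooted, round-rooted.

Expected counts for N = 764 under a 1:2:1 ratio (total parts = 4):
  long-rooted: 764 × 1/4 = 191
  oval-rooted: 764 × 2/4 = 382
  round-rooted: 764 × 1/4 = 191

191, 382, 191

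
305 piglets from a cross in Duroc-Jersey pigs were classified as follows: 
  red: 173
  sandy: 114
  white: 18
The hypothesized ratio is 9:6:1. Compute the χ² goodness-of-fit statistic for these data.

0.072

The 9:6:1 ratio has 16 parts, so with N = 305 the expected counts are:
  red: 305 × 9/16 = 171.5625
  sandy: 305 × 6/16 = 114.375
  white: 305 × 1/16 = 19.0625
χ² = Σ (O − E)² / E
  red: (173 − 171.5625)² / 171.5625 = 0.0120
  sandy: (114 − 114.375)² / 114.375 = 0.0012
  white: (18 − 19.0625)² / 19.0625 = 0.0592
χ² = 0.0120 + 0.0012 + 0.0592 = 0.0724 ≈ 0.072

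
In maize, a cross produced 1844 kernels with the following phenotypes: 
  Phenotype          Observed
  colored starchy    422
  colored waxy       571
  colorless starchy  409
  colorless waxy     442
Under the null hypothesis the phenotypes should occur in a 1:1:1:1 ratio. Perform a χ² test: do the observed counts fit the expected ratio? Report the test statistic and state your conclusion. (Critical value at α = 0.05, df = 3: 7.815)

The 1:1:1:1 ratio has 4 parts, so with N = 1844 the expected counts are:
  colored starchy: 1844 × 1/4 = 461
  colored waxy: 1844 × 1/4 = 461
  colorless starchy: 1844 × 1/4 = 461
  colorless waxy: 1844 × 1/4 = 461
χ² = Σ (O − E)² / E
  colored starchy: (422 − 461)² / 461 = 3.2993
  colored waxy: (571 − 461)² / 461 = 26.2473
  colorless starchy: (409 − 461)² / 461 = 5.8655
  colorless waxy: (442 − 461)² / 461 = 0.7831
χ² = 3.2993 + 26.2473 + 5.8655 + 0.7831 = 36.1952 ≈ 36.195
Degrees of freedom = 4 − 1 = 3; critical value at α = 0.05 is 7.815.
Since 36.195 > 7.815, we reject the null hypothesis — the data do not fit the 1:1:1:1 ratio.

36.195; not consistent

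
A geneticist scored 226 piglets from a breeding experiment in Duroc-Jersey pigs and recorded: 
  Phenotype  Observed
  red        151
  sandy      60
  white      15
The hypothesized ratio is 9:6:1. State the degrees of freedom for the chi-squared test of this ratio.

2

A goodness-of-fit test with 3 phenotype classes has df = 3 − 1 = 2.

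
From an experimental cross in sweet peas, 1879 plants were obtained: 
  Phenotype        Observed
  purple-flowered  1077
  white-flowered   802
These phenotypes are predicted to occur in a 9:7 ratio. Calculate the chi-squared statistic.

Expected counts for N = 1879 under a 9:7 ratio (total parts = 16):
  purple-flowered: 1879 × 9/16 = 1056.9375
  white-flowered: 1879 × 7/16 = 822.0625
χ² = Σ (O − E)² / E
  purple-flowered: (1077 − 1056.9375)² / 1056.9375 = 0.3808
  white-flowered: (802 − 822.0625)² / 822.0625 = 0.4896
χ² = 0.3808 + 0.4896 = 0.8704 ≈ 0.870

0.870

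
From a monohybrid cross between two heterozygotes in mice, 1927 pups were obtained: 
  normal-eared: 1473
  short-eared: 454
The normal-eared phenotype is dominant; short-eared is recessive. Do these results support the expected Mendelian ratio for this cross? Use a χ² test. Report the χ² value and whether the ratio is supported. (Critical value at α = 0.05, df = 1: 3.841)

For a monohybrid cross between heterozygotes with complete dominance, the expected phenotypic ratio is 3:1.
Total ratio parts = 4. Expected numbers out of 1927:
  normal-eared: 1927 × 3/4 = 1445.25
  short-eared: 1927 × 1/4 = 481.75
χ² = Σ (O − E)² / E
  normal-eared: (1473 − 1445.25)² / 1445.25 = 0.5328
  short-eared: (454 − 481.75)² / 481.75 = 1.5985
χ² = 0.5328 + 1.5985 = 2.1313 ≈ 2.131
Degrees of freedom = 2 − 1 = 1; critical value at α = 0.05 is 3.841.
Since 2.131 < 3.841, we fail to reject the null hypothesis — the data are consistent with the 3:1 ratio.

2.131; consistent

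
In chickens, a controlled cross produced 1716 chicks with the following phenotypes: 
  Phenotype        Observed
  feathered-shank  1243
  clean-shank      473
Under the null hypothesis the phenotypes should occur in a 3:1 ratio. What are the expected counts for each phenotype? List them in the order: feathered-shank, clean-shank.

Under the 3:1 hypothesis (Σ ratio = 4, N = 1716):
  feathered-shank: 1716 × 3/4 = 1287
  clean-shank: 1716 × 1/4 = 429

1287, 429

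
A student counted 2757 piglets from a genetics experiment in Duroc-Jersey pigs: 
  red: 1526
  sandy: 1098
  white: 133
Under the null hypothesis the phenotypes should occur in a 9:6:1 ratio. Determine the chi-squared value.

13.343

Under the 9:6:1 hypothesis (Σ ratio = 16, N = 2757):
  red: 2757 × 9/16 = 1550.8125
  sandy: 2757 × 6/16 = 1033.875
  white: 2757 × 1/16 = 172.3125
χ² = Σ (O − E)² / E
  red: (1526 − 1550.8125)² / 1550.8125 = 0.3970
  sandy: (1098 − 1033.875)² / 1033.875 = 3.9773
  white: (133 − 172.3125)² / 172.3125 = 8.9690
χ² = 0.3970 + 3.9773 + 8.9690 = 13.3433 ≈ 13.343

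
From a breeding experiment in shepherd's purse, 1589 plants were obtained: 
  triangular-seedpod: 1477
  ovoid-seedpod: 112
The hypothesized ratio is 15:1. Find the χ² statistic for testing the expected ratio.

Total ratio parts = 16. Expected numbers out of 1589:
  triangular-seedpod: 1589 × 15/16 = 1489.6875
  ovoid-seedpod: 1589 × 1/16 = 99.3125
χ² = Σ (O − E)² / E
  triangular-seedpod: (1477 − 1489.6875)² / 1489.6875 = 0.1081
  ovoid-seedpod: (112 − 99.3125)² / 99.3125 = 1.6209
χ² = 0.1081 + 1.6209 = 1.729

1.729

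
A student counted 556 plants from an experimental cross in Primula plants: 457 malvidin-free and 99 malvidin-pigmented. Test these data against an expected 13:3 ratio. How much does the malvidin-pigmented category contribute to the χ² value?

Total ratio parts = 16. Expected numbers out of 556:
  malvidin-free: 556 × 13/16 = 451.75
  malvidin-pigmented: 556 × 3/16 = 104.25
Contribution of malvidin-pigmented: (99 − 104.25)² / 104.25 = 0.2644

0.264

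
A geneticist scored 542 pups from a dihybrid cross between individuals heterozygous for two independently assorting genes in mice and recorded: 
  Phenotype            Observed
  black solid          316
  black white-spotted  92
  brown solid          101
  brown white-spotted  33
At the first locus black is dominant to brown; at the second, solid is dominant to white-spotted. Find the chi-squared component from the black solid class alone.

0.406

A dihybrid F₂ with independent assortment and complete dominance at both loci gives a 9:3:3:1 phenotypic ratio.
Total ratio parts = 16. Expected numbers out of 542:
  black solid: 542 × 9/16 = 304.875
  black white-spotted: 542 × 3/16 = 101.625
  brown solid: 542 × 3/16 = 101.625
  brown white-spotted: 542 × 1/16 = 33.875
Contribution of black solid: (316 − 304.875)² / 304.875 = 0.4060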